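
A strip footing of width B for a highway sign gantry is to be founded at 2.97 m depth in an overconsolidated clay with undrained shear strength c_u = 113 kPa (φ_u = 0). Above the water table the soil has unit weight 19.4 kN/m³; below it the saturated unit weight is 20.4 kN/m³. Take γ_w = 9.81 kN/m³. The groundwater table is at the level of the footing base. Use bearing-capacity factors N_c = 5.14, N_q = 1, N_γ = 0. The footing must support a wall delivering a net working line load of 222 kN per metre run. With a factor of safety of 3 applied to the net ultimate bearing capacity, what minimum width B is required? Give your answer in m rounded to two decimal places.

Overburden at base level: q = 19.4 × 2.97 = 57.618 kPa.
Cohesion term c·N_c = 113 × 5.14 = 580.82 kPa; surcharge term q·N_q = 57.618 × 1 = 57.618 kPa.
q_ult = 580.82 + 57.618 = 638.44 kPa.
For φ = 0 the ½γBN_γ term vanishes, so q_ult is independent of B. q_net = 638.44 − 57.618 = 580.82 kPa; q_all(net) = 580.82/3 = 193.61 kPa.
Required width B = w / q_all(net) = 222 / 193.61 = 1.147 m.

B = 1.15 m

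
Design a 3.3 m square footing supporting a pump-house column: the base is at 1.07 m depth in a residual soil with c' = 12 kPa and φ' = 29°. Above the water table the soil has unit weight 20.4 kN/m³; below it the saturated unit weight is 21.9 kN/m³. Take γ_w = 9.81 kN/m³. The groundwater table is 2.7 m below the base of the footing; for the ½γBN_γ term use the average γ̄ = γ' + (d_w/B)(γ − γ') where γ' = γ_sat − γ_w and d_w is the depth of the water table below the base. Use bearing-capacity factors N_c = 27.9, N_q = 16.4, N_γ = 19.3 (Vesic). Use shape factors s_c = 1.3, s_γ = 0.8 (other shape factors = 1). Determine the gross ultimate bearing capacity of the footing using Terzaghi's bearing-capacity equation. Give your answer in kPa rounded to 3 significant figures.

Overburden at base level: q = 20.4 × 1.07 = 21.828 kPa.
The water table is 2.7 m below the base (< B = 3.3 m), so the ½γBN_γ term uses γ̄ = γ' + (d_w/B)(γ − γ') = 12.09 + (2.7/3.3)(20.4 − 12.09) = 18.889 kN/m³.
Cohesion term c·N_c·s_c = 12 × 27.9 × 1.3 = 435.24 kPa; surcharge term q·N_q = 21.828 × 16.4 = 357.98 kPa; self-weight term 0.5·γ·B·N_γ·s_γ = 0.5 × 18.889 × 3.3 × 19.3 × 0.8 = 481.22 kPa.
q_ult = 435.24 + 357.98 + 481.22 = 1274.4 kPa.

q_ult ≈ 1270 kPa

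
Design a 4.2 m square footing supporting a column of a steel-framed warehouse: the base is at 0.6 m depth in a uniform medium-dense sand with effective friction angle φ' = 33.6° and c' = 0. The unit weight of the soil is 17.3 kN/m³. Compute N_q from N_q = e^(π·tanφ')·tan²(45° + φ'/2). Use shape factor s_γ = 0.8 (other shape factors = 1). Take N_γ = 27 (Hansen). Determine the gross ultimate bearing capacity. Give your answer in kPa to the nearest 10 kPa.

q_ult ≈ 1080 kPa

tan33.6° = 0.6644, so N_q = e^(π×0.6644)·tan²(61.8°) = 8.063 × 3.478 = 28.04.
q = γ·D_f = 17.3 × 0.6 = 10.38 kPa.
q·N_q = 10.38 × 28.044 = 291.1 kPa
0.5·γ·B·N_γ·s_γ = 0.5 × 17.3 × 4.2 × 27 × 0.8 = 784.73 kPa
q_ult = 291.1 + 784.73 = 1075.8 kPa.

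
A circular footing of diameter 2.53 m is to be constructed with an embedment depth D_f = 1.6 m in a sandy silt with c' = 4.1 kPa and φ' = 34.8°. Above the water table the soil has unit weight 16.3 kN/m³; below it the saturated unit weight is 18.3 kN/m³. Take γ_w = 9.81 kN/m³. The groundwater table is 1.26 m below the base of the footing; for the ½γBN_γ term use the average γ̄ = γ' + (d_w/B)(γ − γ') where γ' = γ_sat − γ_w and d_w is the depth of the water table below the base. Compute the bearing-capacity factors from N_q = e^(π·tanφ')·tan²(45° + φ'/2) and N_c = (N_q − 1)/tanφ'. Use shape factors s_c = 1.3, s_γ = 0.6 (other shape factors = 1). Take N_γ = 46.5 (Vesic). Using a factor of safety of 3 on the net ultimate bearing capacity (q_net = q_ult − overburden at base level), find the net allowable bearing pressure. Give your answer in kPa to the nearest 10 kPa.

q_all(net) ≈ 500 kPa

N_q = e^(π·tan34.8°)·tan²(62.4°) = 32.48; N_c = (N_q − 1)/tanφ' = 45.29.
q = γ·D_f = 16.3 × 1.6 = 26.08 kPa.
γ' = 8.49 kN/m³; averaging over the depth B below the base, γ̄ = γ' + (d_w/B)(γ − γ') = 12.38 kN/m³.
c·N_c·s_c = 4.1 × 45.294 × 1.3 = 241.42 kPa
q·N_q = 26.08 × 32.48 = 847.08 kPa
0.5·γ·B·N_γ·s_γ = 0.5 × 12.38 × 2.53 × 46.5 × 0.6 = 436.92 kPa
q_ult = 241.42 + 847.08 + 436.92 = 1525.4 kPa.
q_net = 1525.4 − 26.08 = 1499.3 kPa.
q_all(net) = 1499.3 / 3 = 499.78 kPa.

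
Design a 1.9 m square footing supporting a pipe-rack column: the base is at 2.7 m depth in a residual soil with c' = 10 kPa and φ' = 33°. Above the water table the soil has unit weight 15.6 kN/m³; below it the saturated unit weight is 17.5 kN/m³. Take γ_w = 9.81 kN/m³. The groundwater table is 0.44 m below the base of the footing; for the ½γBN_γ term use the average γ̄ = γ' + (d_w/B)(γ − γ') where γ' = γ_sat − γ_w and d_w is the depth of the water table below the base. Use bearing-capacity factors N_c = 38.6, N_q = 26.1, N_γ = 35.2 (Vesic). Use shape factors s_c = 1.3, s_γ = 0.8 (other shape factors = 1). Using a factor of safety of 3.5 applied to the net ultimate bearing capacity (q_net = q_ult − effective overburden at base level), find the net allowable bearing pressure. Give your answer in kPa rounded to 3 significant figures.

Effective surcharge at the founding depth q = γ·D_f = 15.6 × 2.7 = 42.12 kPa.
With d_w = 0.44 m < B, γ̄ = 7.69 + (0.44/1.9) × (15.6 − 7.69) = 9.5218 kN/m³.
q_ult = c·N_c·s_c + q·N_q + 0.5·γ·B·N_γ·s_γ
     = 10 × 38.6 × 1.3 + 42.12 × 26.1 + 0.5 × 9.5218 × 1.9 × 35.2 × 0.8
     = 501.8 + 1099.3 + 254.73 = 1855.9 kPa.
Net ultimate: q_net = 1855.9 − 42.12 = 1813.7 kPa.
q_all(net) = 1813.7 / 3.5 = 518.21 kPa.

q_all(net) ≈ 518 kPa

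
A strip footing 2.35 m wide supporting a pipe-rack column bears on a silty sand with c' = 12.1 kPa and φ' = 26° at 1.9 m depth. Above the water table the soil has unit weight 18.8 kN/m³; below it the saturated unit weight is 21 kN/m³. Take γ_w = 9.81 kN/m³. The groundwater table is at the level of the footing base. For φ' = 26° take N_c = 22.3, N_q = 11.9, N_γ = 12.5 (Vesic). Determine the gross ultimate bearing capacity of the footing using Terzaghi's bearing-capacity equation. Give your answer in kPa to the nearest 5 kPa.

q = γ·D_f = 18.8 × 1.9 = 35.72 kPa.
For the ½γBN_γ term take γ' = 21 − 9.81 = 11.19 kN/m³ (soil below base is submerged).
c·N_c = 12.1 × 22.3 = 269.83 kPa
q·N_q = 35.72 × 11.9 = 425.07 kPa
0.5·γ·B·N_γ = 0.5 × 11.19 × 2.35 × 12.5 = 164.35 kPa
q_ult = 269.83 + 425.07 + 164.35 = 859.25 kPa.

q_ult ≈ 860 kPa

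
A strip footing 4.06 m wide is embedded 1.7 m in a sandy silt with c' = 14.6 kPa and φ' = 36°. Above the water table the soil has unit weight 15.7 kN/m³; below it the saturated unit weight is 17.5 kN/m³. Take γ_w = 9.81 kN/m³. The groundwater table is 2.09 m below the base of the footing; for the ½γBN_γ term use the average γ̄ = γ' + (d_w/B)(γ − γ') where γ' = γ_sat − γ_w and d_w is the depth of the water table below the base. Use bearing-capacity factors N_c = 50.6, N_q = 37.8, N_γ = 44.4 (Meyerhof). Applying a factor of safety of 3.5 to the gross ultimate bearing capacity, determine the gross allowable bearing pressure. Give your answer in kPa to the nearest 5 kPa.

Overburden at base level: q = 15.7 × 1.7 = 26.69 kPa.
The water table is 2.09 m below the base (< B = 4.06 m), so the ½γBN_γ term uses γ̄ = γ' + (d_w/B)(γ − γ') = 7.69 + (2.09/4.06)(15.7 − 7.69) = 11.813 kN/m³.
Cohesion term c·N_c = 14.6 × 50.6 = 738.76 kPa; surcharge term q·N_q = 26.69 × 37.8 = 1008.9 kPa; self-weight term 0.5·γ·B·N_γ = 0.5 × 11.813 × 4.06 × 44.4 = 1064.8 kPa.
q_ult = 738.76 + 1008.9 + 1064.8 = 2812.4 kPa.
q_all = q_ult / FS = 2812.4 / 3.5 = 803.54 kPa.

q_all ≈ 805 kPa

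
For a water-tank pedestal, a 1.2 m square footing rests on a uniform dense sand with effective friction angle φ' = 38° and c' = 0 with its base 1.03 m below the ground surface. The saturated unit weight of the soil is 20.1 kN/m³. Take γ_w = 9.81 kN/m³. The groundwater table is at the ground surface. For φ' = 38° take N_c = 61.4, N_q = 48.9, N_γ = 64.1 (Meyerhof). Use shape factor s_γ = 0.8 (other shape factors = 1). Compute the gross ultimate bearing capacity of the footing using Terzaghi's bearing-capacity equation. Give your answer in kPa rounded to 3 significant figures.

Water table at ground surface, so effective unit weight γ' = 20.1 − 9.81 = 10.29 kN/m³ is used throughout; overburden q = 10.29 × 1.03 = 10.599 kPa; the same γ' applies in the ½γBN_γ term.
Surcharge term q·N_q = 10.599 × 48.9 = 518.28 kPa; self-weight term 0.5·γ·B·N_γ·s_γ = 0.5 × 10.29 × 1.2 × 64.1 × 0.8 = 316.6 kPa.
q_ult = 518.28 + 316.6 = 834.88 kPa.

q_ult ≈ 835 kPa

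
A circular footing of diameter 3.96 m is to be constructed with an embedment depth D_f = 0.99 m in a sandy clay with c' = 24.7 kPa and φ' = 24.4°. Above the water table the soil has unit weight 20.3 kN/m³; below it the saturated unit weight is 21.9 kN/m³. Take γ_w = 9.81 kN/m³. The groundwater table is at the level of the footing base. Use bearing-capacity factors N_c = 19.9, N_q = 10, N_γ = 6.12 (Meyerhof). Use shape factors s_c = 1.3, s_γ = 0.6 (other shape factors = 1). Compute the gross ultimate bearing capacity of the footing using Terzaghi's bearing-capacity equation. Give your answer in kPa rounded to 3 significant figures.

Overburden at base level: q = 20.3 × 0.99 = 20.097 kPa.
Below the base the soil is submerged, so the ½γBN_γ term uses γ' = 21.9 − 9.81 = 12.09 kN/m³.
Cohesion term c·N_c·s_c = 24.7 × 19.9 × 1.3 = 638.99 kPa; surcharge term q·N_q = 20.097 × 10 = 200.97 kPa; self-weight term 0.5·γ·B·N_γ·s_γ = 0.5 × 12.09 × 3.96 × 6.12 × 0.6 = 87.901 kPa.
q_ult = 638.99 + 200.97 + 87.901 = 927.86 kPa.

q_ult ≈ 928 kPa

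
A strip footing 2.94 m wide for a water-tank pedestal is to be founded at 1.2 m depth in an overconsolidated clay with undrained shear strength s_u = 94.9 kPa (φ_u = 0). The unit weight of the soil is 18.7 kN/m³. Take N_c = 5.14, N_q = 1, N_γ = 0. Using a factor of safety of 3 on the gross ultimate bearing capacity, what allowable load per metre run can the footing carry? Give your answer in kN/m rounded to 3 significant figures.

≈ 500 kN/m

Effective surcharge at the founding depth q = γ·D_f = 18.7 × 1.2 = 22.44 kPa.
q_ult = c·N_c + q·N_q
     = 94.9 × 5.14 + 22.44 × 1
     = 487.79 + 22.44 = 510.23 kPa.
Gross allowable pressure q_all = 510.23 / 3 = 170.08 kPa.
Allowable wall load = q_all × B = 170.08 × 2.94 = 500.02 kN per metre run.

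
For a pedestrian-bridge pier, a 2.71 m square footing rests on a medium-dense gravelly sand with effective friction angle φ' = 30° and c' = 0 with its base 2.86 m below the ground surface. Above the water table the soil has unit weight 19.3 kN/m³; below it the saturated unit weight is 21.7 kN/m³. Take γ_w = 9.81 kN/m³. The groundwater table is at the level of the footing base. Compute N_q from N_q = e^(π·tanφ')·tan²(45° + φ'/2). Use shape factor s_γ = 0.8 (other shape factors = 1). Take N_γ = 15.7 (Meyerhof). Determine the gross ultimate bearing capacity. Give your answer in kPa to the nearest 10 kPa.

q_ult ≈ 1220 kPa

tan30° = 0.5774, so N_q = e^(π×0.5774)·tan²(60°) = 6.134 × 3.0 = 18.4.
Overburden at base level: q = 19.3 × 2.86 = 55.198 kPa.
Below the base the soil is submerged, so the ½γBN_γ term uses γ' = 21.7 − 9.81 = 11.89 kN/m³.
Surcharge term q·N_q = 55.198 × 18.401 = 1015.7 kPa; self-weight term 0.5·γ·B·N_γ·s_γ = 0.5 × 11.89 × 2.71 × 15.7 × 0.8 = 202.35 kPa.
q_ult = 1015.7 + 202.35 = 1218.1 kPa.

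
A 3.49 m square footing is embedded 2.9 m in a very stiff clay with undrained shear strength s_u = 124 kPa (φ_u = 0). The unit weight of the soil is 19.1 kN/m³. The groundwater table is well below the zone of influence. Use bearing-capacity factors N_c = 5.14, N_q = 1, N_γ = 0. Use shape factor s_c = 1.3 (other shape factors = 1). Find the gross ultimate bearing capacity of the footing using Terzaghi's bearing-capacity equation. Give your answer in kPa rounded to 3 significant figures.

Overburden at base level: q = 19.1 × 2.9 = 55.39 kPa.
Cohesion term c·N_c·s_c = 124 × 5.14 × 1.3 = 828.57 kPa; surcharge term q·N_q = 55.39 × 1 = 55.39 kPa.
q_ult = 828.57 + 55.39 = 883.96 kPa.

q_ult ≈ 884 kPa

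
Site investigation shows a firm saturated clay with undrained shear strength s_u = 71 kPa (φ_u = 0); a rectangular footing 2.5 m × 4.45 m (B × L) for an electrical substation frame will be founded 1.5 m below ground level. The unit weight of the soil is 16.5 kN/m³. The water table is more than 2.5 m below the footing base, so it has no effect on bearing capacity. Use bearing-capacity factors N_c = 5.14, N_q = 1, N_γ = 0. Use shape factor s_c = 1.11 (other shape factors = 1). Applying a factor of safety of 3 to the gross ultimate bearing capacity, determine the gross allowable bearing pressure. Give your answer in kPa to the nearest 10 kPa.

Overburden at base level: q = 16.5 × 1.5 = 24.75 kPa.
Cohesion term c·N_c·s_c = 71 × 5.14 × 1.11 = 405.08 kPa; surcharge term q·N_q = 24.75 × 1 = 24.75 kPa.
q_ult = 405.08 + 24.75 = 429.83 kPa.
q_all = q_ult / FS = 429.83 / 3 = 143.28 kPa.

q_all ≈ 140 kPa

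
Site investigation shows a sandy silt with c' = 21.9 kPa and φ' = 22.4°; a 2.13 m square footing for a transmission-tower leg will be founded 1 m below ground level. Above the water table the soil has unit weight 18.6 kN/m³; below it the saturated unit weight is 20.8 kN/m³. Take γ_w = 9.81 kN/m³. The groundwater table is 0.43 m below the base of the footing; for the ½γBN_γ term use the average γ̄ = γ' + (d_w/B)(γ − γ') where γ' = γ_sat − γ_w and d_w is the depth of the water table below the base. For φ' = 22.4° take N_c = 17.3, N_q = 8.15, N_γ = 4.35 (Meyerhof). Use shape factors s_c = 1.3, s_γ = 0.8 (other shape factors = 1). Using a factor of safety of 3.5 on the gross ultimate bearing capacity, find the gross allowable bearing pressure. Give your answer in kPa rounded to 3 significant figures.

Overburden at base level: q = 18.6 × 1 = 18.6 kPa.
The water table is 0.43 m below the base (< B = 2.13 m), so the ½γBN_γ term uses γ̄ = γ' + (d_w/B)(γ − γ') = 10.99 + (0.43/2.13)(18.6 − 10.99) = 12.526 kN/m³.
Cohesion term c·N_c·s_c = 21.9 × 17.3 × 1.3 = 492.53 kPa; surcharge term q·N_q = 18.6 × 8.15 = 151.59 kPa; self-weight term 0.5·γ·B·N_γ·s_γ = 0.5 × 12.526 × 2.13 × 4.35 × 0.8 = 46.425 kPa.
q_ult = 492.53 + 151.59 + 46.425 = 690.55 kPa.
q_all = 690.55 / 3.5 = 197.3 kPa.

q_all ≈ 197 kPa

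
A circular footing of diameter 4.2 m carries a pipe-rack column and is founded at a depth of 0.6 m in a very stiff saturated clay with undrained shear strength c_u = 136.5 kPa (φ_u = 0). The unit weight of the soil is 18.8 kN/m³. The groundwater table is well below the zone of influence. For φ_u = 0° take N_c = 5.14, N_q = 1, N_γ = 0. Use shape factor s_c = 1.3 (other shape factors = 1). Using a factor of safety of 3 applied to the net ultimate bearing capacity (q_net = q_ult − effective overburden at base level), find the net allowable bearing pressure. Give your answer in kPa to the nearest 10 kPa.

Overburden at base level: q = 18.8 × 0.6 = 11.28 kPa.
Cohesion term c·N_c·s_c = 136.5 × 5.14 × 1.3 = 912.09 kPa; surcharge term q·N_q = 11.28 × 1 = 11.28 kPa.
q_ult = 912.09 + 11.28 = 923.37 kPa.
Net ultimate: q_net = 923.37 − 11.28 = 912.09 kPa.
q_all(net) = 912.09 / 3 = 304.03 kPa.

q_all(net) ≈ 300 kPa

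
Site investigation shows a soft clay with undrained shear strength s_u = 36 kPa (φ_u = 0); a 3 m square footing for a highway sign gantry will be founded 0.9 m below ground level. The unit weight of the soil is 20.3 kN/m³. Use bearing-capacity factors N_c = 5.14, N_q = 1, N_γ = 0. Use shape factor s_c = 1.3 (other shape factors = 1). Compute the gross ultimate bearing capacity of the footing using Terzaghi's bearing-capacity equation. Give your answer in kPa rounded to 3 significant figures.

q_ult ≈ 259 kPa

Effective surcharge at the founding depth q = γ·D_f = 20.3 × 0.9 = 18.27 kPa.
q_ult = c·N_c·s_c + q·N_q
     = 36 × 5.14 × 1.3 + 18.27 × 1
     = 240.55 + 18.27 = 258.82 kPa.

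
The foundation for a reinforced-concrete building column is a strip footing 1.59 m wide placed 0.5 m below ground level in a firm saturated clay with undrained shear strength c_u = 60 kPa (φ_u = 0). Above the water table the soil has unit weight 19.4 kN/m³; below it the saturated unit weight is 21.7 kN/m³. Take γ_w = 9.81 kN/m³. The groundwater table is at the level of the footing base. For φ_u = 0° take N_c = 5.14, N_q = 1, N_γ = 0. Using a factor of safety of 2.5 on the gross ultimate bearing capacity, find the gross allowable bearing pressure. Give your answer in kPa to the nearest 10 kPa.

q_all ≈ 130 kPa

Effective surcharge at the founding depth q = γ·D_f = 19.4 × 0.5 = 9.7 kPa.
q_ult = c·N_c + q·N_q
     = 60 × 5.14 + 9.7 × 1
     = 308.4 + 9.7 = 318.1 kPa.
q_all = 318.1 / 2.5 = 127.24 kPa.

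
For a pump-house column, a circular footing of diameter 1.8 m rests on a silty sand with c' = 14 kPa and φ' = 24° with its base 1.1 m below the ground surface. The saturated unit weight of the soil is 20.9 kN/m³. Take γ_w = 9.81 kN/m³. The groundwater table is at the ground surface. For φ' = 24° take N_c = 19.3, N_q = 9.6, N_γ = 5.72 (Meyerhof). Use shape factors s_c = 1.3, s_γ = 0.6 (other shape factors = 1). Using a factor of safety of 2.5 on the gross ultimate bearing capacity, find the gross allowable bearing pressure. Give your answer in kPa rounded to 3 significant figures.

q_all ≈ 201 kPa

With the water table at the surface the whole profile is submerged: γ' = 20.9 − 9.81 = 11.09 kN/m³, so q = γ'·D_f = 12.199 kPa; the same γ' applies in the ½γBN_γ term.
q_ult = c·N_c·s_c + q·N_q + 0.5·γ·B·N_γ·s_γ
     = 14 × 19.3 × 1.3 + 12.199 × 9.6 + 0.5 × 11.09 × 1.8 × 5.72 × 0.6
     = 351.26 + 117.11 + 34.255 = 502.63 kPa.
q_all = 502.63 / 2.5 = 201.05 kPa.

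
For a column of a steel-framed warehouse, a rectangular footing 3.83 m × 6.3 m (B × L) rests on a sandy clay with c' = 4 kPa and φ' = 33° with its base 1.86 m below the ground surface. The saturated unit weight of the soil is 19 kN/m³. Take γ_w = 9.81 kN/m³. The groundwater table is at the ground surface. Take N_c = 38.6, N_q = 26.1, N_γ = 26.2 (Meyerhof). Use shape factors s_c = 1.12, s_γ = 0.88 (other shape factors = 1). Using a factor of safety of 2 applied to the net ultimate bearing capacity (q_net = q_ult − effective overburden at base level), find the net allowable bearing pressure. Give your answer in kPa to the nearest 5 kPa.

q_all(net) ≈ 505 kPa

With the water table at the surface the whole profile is submerged: γ' = 19 − 9.81 = 9.19 kN/m³, so q = γ'·D_f = 17.093 kPa; the same γ' applies in the ½γBN_γ term.
q_ult = c·N_c·s_c + q·N_q + 0.5·γ·B·N_γ·s_γ
     = 4 × 38.6 × 1.12 + 17.093 × 26.1 + 0.5 × 9.19 × 3.83 × 26.2 × 0.88
     = 172.93 + 446.14 + 405.76 = 1024.8 kPa.
Net ultimate: q_net = 1024.8 − 17.093 = 1007.7 kPa.
q_all(net) = 1007.7 / 2 = 503.87 kPa.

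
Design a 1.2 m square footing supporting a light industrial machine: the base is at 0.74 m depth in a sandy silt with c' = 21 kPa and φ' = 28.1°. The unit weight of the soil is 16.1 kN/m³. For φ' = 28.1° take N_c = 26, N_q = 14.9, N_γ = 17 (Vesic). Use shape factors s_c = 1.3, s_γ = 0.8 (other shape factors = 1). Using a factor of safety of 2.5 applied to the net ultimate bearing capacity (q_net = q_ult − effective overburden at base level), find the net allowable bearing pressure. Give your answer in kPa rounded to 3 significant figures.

Effective surcharge at the founding depth q = γ·D_f = 16.1 × 0.74 = 11.914 kPa.
q_ult = c·N_c·s_c + q·N_q + 0.5·γ·B·N_γ·s_γ
     = 21 × 26 × 1.3 + 11.914 × 14.9 + 0.5 × 16.1 × 1.2 × 17 × 0.8
     = 709.8 + 177.52 + 131.38 = 1018.7 kPa.
Net ultimate: q_net = 1018.7 − 11.914 = 1006.8 kPa.
q_all(net) = 1006.8 / 2.5 = 402.71 kPa.

q_all(net) ≈ 403 kPa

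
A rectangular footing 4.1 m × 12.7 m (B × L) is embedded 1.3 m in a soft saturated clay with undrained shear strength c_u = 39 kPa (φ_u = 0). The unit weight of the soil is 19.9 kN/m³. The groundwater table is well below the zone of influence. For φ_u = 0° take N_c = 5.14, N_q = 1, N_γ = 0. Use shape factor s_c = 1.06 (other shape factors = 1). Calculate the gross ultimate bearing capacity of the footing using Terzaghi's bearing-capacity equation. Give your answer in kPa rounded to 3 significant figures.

Effective surcharge at the founding depth q = γ·D_f = 19.9 × 1.3 = 25.87 kPa.
q_ult = c·N_c·s_c + q·N_q
     = 39 × 5.14 × 1.06 + 25.87 × 1
     = 212.49 + 25.87 = 238.36 kPa.

q_ult ≈ 238 kPa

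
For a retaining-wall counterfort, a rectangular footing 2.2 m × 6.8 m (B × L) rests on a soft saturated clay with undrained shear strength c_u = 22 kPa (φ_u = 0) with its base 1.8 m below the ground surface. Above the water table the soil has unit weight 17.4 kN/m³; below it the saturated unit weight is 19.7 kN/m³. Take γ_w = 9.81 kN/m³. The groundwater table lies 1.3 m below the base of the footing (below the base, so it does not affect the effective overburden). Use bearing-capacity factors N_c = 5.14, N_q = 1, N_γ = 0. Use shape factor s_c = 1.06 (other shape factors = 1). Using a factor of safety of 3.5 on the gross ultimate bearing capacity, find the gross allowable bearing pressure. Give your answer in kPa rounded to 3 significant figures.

q_all ≈ 43.2 kPa

Effective surcharge at the founding depth q = γ·D_f = 17.4 × 1.8 = 31.32 kPa.
q_ult = c·N_c·s_c + q·N_q
     = 22 × 5.14 × 1.06 + 31.32 × 1
     = 119.86 + 31.32 = 151.18 kPa.
q_all = 151.18 / 3.5 = 43.196 kPa.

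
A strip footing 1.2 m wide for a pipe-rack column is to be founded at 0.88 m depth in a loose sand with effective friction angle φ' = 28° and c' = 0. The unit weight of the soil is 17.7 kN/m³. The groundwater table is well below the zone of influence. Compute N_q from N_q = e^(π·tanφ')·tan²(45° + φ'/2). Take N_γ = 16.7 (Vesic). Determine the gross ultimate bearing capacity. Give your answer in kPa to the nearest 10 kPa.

q_ult ≈ 410 kPa

tan28° = 0.5317, so N_q = e^(π×0.5317)·tan²(59°) = 5.314 × 2.77 = 14.72.
q = γ·D_f = 17.7 × 0.88 = 15.576 kPa.
q·N_q = 15.576 × 14.72 = 229.28 kPa
0.5·γ·B·N_γ = 0.5 × 17.7 × 1.2 × 16.7 = 177.35 kPa
q_ult = 229.28 + 177.35 = 406.63 kPa.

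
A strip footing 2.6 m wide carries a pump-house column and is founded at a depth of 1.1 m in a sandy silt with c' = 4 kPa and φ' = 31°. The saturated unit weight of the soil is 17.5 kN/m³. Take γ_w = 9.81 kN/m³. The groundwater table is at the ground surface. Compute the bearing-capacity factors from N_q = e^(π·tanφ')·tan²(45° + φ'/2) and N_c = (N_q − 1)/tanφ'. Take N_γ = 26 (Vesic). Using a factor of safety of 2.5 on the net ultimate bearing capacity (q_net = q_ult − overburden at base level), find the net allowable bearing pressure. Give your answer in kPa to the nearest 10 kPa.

N_q = e^(π·tan31°)·tan²(60.5°) = 20.63; N_c = (N_q − 1)/tanφ' = 32.67.
With the water table at the surface the whole profile is submerged: γ' = 17.5 − 9.81 = 7.69 kN/m³, so q = γ'·D_f = 8.459 kPa; the same γ' applies in the ½γBN_γ term.
q_ult = c·N_c + q·N_q + 0.5·γ·B·N_γ
     = 4 × 32.671 + 8.459 × 20.631 + 0.5 × 7.69 × 2.6 × 26
     = 130.68 + 174.52 + 259.92 = 565.12 kPa.
q_net = 565.12 − 8.459 = 556.66 kPa.
q_all(net) = 556.66 / 2.5 = 222.67 kPa.

q_all(net) ≈ 220 kPa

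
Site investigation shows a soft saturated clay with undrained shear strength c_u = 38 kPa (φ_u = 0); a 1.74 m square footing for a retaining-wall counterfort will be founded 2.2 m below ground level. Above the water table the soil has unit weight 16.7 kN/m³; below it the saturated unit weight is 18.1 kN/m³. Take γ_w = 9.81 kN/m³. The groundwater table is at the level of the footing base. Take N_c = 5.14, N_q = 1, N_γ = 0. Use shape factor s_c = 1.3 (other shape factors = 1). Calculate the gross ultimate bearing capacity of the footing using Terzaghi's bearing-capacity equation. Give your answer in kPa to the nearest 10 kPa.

Effective surcharge at the founding depth q = γ·D_f = 16.7 × 2.2 = 36.74 kPa.
q_ult = c·N_c·s_c + q·N_q
     = 38 × 5.14 × 1.3 + 36.74 × 1
     = 253.92 + 36.74 = 290.66 kPa.

q_ult ≈ 290 kPa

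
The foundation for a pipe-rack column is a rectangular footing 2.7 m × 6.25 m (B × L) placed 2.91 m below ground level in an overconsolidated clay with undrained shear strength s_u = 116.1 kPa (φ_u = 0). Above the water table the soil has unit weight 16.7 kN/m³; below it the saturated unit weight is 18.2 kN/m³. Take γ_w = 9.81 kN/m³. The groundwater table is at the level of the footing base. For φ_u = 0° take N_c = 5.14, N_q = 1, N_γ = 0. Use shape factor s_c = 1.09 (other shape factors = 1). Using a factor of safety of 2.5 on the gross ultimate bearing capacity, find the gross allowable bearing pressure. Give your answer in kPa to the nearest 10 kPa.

q = γ·D_f = 16.7 × 2.91 = 48.597 kPa.
c·N_c·s_c = 116.1 × 5.14 × 1.09 = 650.46 kPa
q·N_q = 48.597 × 1 = 48.597 kPa
q_ult = 650.46 + 48.597 = 699.06 kPa.
q_all = 699.06 / 2.5 = 279.62 kPa.

q_all ≈ 280 kPa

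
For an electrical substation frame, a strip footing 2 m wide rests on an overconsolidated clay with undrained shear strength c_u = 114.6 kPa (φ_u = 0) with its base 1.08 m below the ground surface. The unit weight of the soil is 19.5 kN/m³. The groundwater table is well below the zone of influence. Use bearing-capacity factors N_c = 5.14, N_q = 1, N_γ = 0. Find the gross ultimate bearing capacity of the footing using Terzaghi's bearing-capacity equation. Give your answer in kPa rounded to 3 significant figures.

q = γ·D_f = 19.5 × 1.08 = 21.06 kPa.
c·N_c = 114.6 × 5.14 = 589.04 kPa
q·N_q = 21.06 × 1 = 21.06 kPa
q_ult = 589.04 + 21.06 = 610.1 kPa.

q_ult ≈ 610 kPa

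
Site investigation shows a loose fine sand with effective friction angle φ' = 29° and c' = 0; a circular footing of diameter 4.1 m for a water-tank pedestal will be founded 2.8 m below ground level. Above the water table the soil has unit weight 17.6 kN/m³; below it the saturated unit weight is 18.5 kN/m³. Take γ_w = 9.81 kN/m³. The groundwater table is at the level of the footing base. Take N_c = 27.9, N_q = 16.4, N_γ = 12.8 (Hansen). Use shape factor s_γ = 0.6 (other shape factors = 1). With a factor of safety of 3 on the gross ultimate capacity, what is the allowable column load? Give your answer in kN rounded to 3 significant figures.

P_all ≈ 4160 kN

q = γ·D_f = 17.6 × 2.8 = 49.28 kPa.
For the ½γBN_γ term take γ' = 18.5 − 9.81 = 8.69 kN/m³ (soil below base is submerged).
q·N_q = 49.28 × 16.4 = 808.19 kPa
0.5·γ·B·N_γ·s_γ = 0.5 × 8.69 × 4.1 × 12.8 × 0.6 = 136.82 kPa
q_ult = 808.19 + 136.82 = 945.01 kPa.
Gross allowable pressure q_all = 945.01 / 3 = 315 kPa.
Footing area = 13.2025 m², so allowable column load = 315 × 13.2025 = 4158.8 kN.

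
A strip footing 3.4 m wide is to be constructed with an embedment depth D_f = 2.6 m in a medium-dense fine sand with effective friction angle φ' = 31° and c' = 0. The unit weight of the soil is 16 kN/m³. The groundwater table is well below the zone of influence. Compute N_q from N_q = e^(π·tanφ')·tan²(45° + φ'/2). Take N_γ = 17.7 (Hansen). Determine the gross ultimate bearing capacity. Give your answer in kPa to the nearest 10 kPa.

q_ult ≈ 1340 kPa

tan31° = 0.6009, so N_q = e^(π×0.6009)·tan²(60.5°) = 6.604 × 3.124 = 20.63.
q = γ·D_f = 16 × 2.6 = 41.6 kPa.
q·N_q = 41.6 × 20.631 = 858.24 kPa
0.5·γ·B·N_γ = 0.5 × 16 × 3.4 × 17.7 = 481.44 kPa
q_ult = 858.24 + 481.44 = 1339.7 kPa.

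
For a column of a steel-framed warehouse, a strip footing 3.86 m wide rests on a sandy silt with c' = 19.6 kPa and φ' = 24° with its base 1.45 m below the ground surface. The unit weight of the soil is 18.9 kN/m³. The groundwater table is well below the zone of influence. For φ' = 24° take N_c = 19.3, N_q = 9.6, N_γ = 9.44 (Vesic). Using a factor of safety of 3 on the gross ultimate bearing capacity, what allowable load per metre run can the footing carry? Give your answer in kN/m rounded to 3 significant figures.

≈ 1270 kN/m

Overburden at base level: q = 18.9 × 1.45 = 27.405 kPa.
Cohesion term c·N_c = 19.6 × 19.3 = 378.28 kPa; surcharge term q·N_q = 27.405 × 9.6 = 263.09 kPa; self-weight term 0.5·γ·B·N_γ = 0.5 × 18.9 × 3.86 × 9.44 = 344.34 kPa.
q_ult = 378.28 + 263.09 + 344.34 = 985.71 kPa.
Gross allowable pressure q_all = 985.71 / 3 = 328.57 kPa.
Allowable wall load = q_all × B = 328.57 × 3.86 = 1268.3 kN per metre run.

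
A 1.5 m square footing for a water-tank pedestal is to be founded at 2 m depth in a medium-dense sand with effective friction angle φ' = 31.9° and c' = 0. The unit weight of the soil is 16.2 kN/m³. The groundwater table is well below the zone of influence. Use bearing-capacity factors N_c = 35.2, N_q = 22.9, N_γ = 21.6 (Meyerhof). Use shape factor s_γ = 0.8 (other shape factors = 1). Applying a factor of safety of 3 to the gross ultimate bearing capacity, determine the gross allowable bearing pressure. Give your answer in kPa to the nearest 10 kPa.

q = γ·D_f = 16.2 × 2 = 32.4 kPa.
q·N_q = 32.4 × 22.9 = 741.96 kPa
0.5·γ·B·N_γ·s_γ = 0.5 × 16.2 × 1.5 × 21.6 × 0.8 = 209.95 kPa
q_ult = 741.96 + 209.95 = 951.91 kPa.
q_all = q_ult / FS = 951.91 / 3 = 317.3 kPa.

q_all ≈ 320 kPa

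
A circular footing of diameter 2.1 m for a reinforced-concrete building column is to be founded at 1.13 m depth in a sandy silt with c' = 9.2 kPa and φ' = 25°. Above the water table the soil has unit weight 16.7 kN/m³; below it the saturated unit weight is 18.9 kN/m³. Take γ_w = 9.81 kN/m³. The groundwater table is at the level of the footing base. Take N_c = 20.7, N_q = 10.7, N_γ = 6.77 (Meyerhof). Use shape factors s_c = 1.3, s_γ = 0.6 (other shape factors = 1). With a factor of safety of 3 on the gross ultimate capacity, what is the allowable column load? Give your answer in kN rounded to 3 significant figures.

P_all ≈ 564 kN

Overburden at base level: q = 16.7 × 1.13 = 18.871 kPa.
Below the base the soil is submerged, so the ½γBN_γ term uses γ' = 18.9 − 9.81 = 9.09 kN/m³.
Cohesion term c·N_c·s_c = 9.2 × 20.7 × 1.3 = 247.57 kPa; surcharge term q·N_q = 18.871 × 10.7 = 201.92 kPa; self-weight term 0.5·γ·B·N_γ·s_γ = 0.5 × 9.09 × 2.1 × 6.77 × 0.6 = 38.77 kPa.
q_ult = 247.57 + 201.92 + 38.77 = 488.26 kPa.
Gross allowable pressure q_all = 488.26 / 3 = 162.75 kPa.
Footing area = 3.4636 m², so allowable column load = 162.75 × 3.4636 = 563.71 kN.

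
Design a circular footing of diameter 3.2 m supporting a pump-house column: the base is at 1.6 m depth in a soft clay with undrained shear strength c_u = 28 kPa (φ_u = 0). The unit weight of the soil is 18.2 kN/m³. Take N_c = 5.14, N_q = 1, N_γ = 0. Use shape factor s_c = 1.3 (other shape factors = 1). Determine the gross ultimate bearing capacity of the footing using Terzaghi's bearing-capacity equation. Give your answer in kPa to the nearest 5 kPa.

q_ult ≈ 215 kPa

Effective surcharge at the founding depth q = γ·D_f = 18.2 × 1.6 = 29.12 kPa.
q_ult = c·N_c·s_c + q·N_q
     = 28 × 5.14 × 1.3 + 29.12 × 1
     = 187.1 + 29.12 = 216.22 kPa.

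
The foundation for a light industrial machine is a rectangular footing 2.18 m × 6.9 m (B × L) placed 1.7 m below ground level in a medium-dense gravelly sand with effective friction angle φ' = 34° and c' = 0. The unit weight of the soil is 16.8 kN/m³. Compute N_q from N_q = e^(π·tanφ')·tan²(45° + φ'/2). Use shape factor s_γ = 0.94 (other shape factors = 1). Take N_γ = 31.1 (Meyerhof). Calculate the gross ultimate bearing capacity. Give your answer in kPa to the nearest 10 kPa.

q_ult ≈ 1380 kPa

tan34° = 0.6745, so N_q = e^(π×0.6745)·tan²(62°) = 8.323 × 3.537 = 29.44.
Effective surcharge at the founding depth q = γ·D_f = 16.8 × 1.7 = 28.56 kPa.
q_ult = q·N_q + 0.5·γ·B·N_γ·s_γ
     = 28.56 × 29.44 + 0.5 × 16.8 × 2.18 × 31.1 × 0.94
     = 840.8 + 535.33 = 1376.1 kPa.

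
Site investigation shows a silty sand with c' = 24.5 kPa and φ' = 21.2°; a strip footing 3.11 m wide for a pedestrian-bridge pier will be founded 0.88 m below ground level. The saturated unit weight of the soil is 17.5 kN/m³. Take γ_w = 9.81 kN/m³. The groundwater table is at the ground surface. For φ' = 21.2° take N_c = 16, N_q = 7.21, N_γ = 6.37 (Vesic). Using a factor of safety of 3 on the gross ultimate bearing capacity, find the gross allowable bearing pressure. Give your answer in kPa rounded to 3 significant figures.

q_all ≈ 172 kPa

With the water table at the surface the whole profile is submerged: γ' = 17.5 − 9.81 = 7.69 kN/m³, so q = γ'·D_f = 6.7672 kPa; the same γ' applies in the ½γBN_γ term.
q_ult = c·N_c + q·N_q + 0.5·γ·B·N_γ
     = 24.5 × 16 + 6.7672 × 7.21 + 0.5 × 7.69 × 3.11 × 6.37
     = 392 + 48.792 + 76.172 = 516.96 kPa.
q_all = 516.96 / 3 = 172.32 kPa.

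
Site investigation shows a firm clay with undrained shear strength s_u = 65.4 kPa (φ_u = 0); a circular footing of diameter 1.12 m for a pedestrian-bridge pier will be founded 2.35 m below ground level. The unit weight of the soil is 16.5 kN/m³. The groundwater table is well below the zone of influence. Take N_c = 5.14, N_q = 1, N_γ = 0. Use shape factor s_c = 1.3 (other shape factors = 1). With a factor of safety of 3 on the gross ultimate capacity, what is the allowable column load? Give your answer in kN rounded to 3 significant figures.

Effective surcharge at the founding depth q = γ·D_f = 16.5 × 2.35 = 38.775 kPa.
q_ult = c·N_c·s_c + q·N_q
     = 65.4 × 5.14 × 1.3 + 38.775 × 1
     = 437 + 38.775 = 475.78 kPa.
Gross allowable pressure q_all = 475.78 / 3 = 158.59 kPa.
Footing area = 0.9852 m², so allowable column load = 158.59 × 0.9852 = 156.25 kN.

P_all ≈ 156 kN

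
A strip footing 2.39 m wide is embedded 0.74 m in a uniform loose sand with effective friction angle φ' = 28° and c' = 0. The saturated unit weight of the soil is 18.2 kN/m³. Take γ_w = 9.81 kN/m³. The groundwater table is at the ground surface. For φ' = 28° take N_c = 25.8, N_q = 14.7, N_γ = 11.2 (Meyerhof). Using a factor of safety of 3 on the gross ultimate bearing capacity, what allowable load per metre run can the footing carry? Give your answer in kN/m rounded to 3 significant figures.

With the water table at the surface the whole profile is submerged: γ' = 18.2 − 9.81 = 8.39 kN/m³, so q = γ'·D_f = 6.2086 kPa; the same γ' applies in the ½γBN_γ term.
q_ult = q·N_q + 0.5·γ·B·N_γ
     = 6.2086 × 14.7 + 0.5 × 8.39 × 2.39 × 11.2
     = 91.266 + 112.29 = 203.56 kPa.
Gross allowable pressure q_all = 203.56 / 3 = 67.853 kPa.
Allowable wall load = q_all × B = 67.853 × 2.39 = 162.17 kN per metre run.

≈ 162 kN/m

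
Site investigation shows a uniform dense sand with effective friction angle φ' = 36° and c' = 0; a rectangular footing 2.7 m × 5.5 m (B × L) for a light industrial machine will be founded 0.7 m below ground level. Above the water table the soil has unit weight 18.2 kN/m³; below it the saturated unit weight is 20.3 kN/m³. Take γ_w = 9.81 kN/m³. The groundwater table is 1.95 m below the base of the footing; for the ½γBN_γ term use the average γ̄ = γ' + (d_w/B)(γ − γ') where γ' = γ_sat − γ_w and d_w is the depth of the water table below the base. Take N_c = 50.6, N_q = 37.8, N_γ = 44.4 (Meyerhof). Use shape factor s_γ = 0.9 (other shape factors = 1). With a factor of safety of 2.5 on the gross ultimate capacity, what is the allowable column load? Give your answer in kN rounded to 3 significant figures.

Effective surcharge at the founding depth q = γ·D_f = 18.2 × 0.7 = 12.74 kPa.
With d_w = 1.95 m < B, γ̄ = 10.49 + (1.95/2.7) × (18.2 − 10.49) = 16.058 kN/m³.
q_ult = q·N_q + 0.5·γ·B·N_γ·s_γ
     = 12.74 × 37.8 + 0.5 × 16.058 × 2.7 × 44.4 × 0.9
     = 481.57 + 866.28 = 1347.9 kPa.
Gross allowable pressure q_all = 1347.9 / 2.5 = 539.14 kPa.
Footing area = 14.85 m², so allowable column load = 539.14 × 14.85 = 8006.3 kN.

P_all ≈ 8010 kN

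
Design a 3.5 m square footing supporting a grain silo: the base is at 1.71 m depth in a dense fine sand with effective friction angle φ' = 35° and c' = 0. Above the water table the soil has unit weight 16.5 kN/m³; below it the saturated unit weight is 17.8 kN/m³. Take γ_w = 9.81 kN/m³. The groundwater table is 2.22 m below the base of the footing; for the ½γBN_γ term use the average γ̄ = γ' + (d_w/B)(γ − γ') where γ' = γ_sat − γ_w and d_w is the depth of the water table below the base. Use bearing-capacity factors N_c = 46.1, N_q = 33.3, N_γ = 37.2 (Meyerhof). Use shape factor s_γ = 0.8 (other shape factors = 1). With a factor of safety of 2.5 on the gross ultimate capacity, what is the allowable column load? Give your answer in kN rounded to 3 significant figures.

P_all ≈ 8020 kN

q = γ·D_f = 16.5 × 1.71 = 28.215 kPa.
γ' = 7.99 kN/m³; averaging over the depth B below the base, γ̄ = γ' + (d_w/B)(γ − γ') = 13.388 kN/m³.
q·N_q = 28.215 × 33.3 = 939.56 kPa
0.5·γ·B·N_γ·s_γ = 0.5 × 13.388 × 3.5 × 37.2 × 0.8 = 697.24 kPa
q_ult = 939.56 + 697.24 = 1636.8 kPa.
Gross allowable pressure q_all = 1636.8 / 2.5 = 654.72 kPa.
Footing area = 12.25 m², so allowable column load = 654.72 × 12.25 = 8020.3 kN.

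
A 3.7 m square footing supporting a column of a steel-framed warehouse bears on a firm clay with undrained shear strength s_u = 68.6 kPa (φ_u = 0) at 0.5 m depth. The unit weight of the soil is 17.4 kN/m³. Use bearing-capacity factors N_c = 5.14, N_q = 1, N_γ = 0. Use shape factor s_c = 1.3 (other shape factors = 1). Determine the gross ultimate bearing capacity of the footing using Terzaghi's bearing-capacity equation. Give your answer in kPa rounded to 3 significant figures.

q_ult ≈ 467 kPa

Overburden at base level: q = 17.4 × 0.5 = 8.7 kPa.
Cohesion term c·N_c·s_c = 68.6 × 5.14 × 1.3 = 458.39 kPa; surcharge term q·N_q = 8.7 × 1 = 8.7 kPa.
q_ult = 458.39 + 8.7 = 467.09 kPa.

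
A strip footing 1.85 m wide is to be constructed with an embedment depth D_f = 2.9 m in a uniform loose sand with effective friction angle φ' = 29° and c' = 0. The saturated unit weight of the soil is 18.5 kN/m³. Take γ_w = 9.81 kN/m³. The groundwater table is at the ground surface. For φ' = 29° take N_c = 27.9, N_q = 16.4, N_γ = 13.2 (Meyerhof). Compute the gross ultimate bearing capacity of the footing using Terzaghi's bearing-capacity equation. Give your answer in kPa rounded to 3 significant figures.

q_ult ≈ 519 kPa

With the water table at the surface the whole profile is submerged: γ' = 18.5 − 9.81 = 8.69 kN/m³, so q = γ'·D_f = 25.201 kPa; the same γ' applies in the ½γBN_γ term.
q_ult = q·N_q + 0.5·γ·B·N_γ
     = 25.201 × 16.4 + 0.5 × 8.69 × 1.85 × 13.2
     = 413.3 + 106.1 = 519.4 kPa.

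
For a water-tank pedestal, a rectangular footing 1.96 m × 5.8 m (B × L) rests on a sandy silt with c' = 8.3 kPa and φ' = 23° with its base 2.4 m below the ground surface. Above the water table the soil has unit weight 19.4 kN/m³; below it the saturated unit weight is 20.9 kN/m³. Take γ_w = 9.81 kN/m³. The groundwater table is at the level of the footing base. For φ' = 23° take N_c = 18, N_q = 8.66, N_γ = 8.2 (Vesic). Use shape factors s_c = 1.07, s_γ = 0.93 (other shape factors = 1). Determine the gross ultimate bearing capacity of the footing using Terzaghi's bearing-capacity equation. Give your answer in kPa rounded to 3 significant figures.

Overburden at base level: q = 19.4 × 2.4 = 46.56 kPa.
Below the base the soil is submerged, so the ½γBN_γ term uses γ' = 20.9 − 9.81 = 11.09 kN/m³.
Cohesion term c·N_c·s_c = 8.3 × 18 × 1.07 = 159.86 kPa; surcharge term q·N_q = 46.56 × 8.66 = 403.21 kPa; self-weight term 0.5·γ·B·N_γ·s_γ = 0.5 × 11.09 × 1.96 × 8.2 × 0.93 = 82.881 kPa.
q_ult = 159.86 + 403.21 + 82.881 = 645.95 kPa.

q_ult ≈ 646 kPa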